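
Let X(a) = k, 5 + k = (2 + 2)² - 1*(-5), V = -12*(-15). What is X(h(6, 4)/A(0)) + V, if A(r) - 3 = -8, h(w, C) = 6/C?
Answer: 196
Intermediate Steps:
A(r) = -5 (A(r) = 3 - 8 = -5)
V = 180
k = 16 (k = -5 + ((2 + 2)² - 1*(-5)) = -5 + (4² + 5) = -5 + (16 + 5) = -5 + 21 = 16)
X(a) = 16
X(h(6, 4)/A(0)) + V = 16 + 180 = 196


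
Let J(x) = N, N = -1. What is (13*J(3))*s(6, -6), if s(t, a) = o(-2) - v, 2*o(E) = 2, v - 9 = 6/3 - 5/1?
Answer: 65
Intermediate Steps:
J(x) = -1
v = 6 (v = 9 + (6/3 - 5/1) = 9 + (6*(1/3) - 5*1) = 9 + (2 - 5) = 9 - 3 = 6)
o(E) = 1 (o(E) = (1/2)*2 = 1)
s(t, a) = -5 (s(t, a) = 1 - 1*6 = 1 - 6 = -5)
(13*J(3))*s(6, -6) = (13*(-1))*(-5) = -13*(-5) = 65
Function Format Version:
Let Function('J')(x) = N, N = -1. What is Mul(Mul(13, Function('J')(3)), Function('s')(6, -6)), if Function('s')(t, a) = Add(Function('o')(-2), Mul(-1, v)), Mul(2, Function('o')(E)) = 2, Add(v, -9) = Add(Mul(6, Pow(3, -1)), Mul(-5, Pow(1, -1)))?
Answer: 65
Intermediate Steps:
Function('J')(x) = -1
v = 6 (v = Add(9, Add(Mul(6, Pow(3, -1)), Mul(-5, Pow(1, -1)))) = Add(9, Add(Mul(6, Rational(1, 3)), Mul(-5, 1))) = Add(9, Add(2, -5)) = Add(9, -3) = 6)
Function('o')(E) = 1 (Function('o')(E) = Mul(Rational(1, 2), 2) = 1)
Function('s')(t, a) = -5 (Function('s')(t, a) = Add(1, Mul(-1, 6)) = Add(1, -6) = -5)
Mul(Mul(13, Function('J')(3)), Function('s')(6, -6)) = Mul(Mul(13, -1), -5) = Mul(-13, -5) = 65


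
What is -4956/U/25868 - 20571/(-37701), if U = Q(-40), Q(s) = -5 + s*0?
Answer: 237291608/406353945 ≈ 0.58395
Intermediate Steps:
Q(s) = -5 (Q(s) = -5 + 0 = -5)
U = -5
-4956/U/25868 - 20571/(-37701) = -4956/(-5)/25868 - 20571/(-37701) = -4956*(-⅕)*(1/25868) - 20571*(-1/37701) = (4956/5)*(1/25868) + 6857/12567 = 1239/32335 + 6857/12567 = 237291608/406353945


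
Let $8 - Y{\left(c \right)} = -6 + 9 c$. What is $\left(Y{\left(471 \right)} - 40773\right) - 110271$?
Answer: $-155269$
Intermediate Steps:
$Y{\left(c \right)} = 14 - 9 c$ ($Y{\left(c \right)} = 8 - \left(-6 + 9 c\right) = 14 - 9 c$)
$\left(Y{\left(471 \right)} - 40773\right) - 110271 = \left(\left(14 - 4239\right) - 40773\right) - 110271 = \left(-4225 - 40773\right) - 110271 = -44998 - 110271 = -155269$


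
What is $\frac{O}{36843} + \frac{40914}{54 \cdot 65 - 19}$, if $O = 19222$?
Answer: $\frac{1574498504}{128618913} \approx 12.242$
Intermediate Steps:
$\frac{O}{36843} + \frac{40914}{54 \cdot 65 - 19} = \frac{19222}{36843} + \frac{40914}{54 \cdot 65 - 19} = 19222 \cdot \frac{1}{36843} + \frac{40914}{3510 - 19} = \frac{19222}{36843} + \frac{40914}{3491} = \frac{1574498504}{128618913}$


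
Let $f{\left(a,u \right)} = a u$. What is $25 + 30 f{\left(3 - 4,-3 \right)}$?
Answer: $115$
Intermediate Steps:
$25 + 30 f{\left(3 - 4,-3 \right)} = 25 + 30 \left(3 - 4\right) \left(-3\right) = 25 + 30 \left(\left(-1\right) \left(-3\right)\right) = 25 + 30 \cdot 3 = 25 + 90 = 115$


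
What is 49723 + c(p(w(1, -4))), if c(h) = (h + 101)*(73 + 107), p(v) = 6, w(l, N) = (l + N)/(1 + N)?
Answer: 68983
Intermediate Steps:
w(l, N) = (N + l)/(1 + N)
c(h) = 18180 + 180*h (c(h) = (101 + h)*180 = 18180 + 180*h)
49723 + c(p(w(1, -4))) = 49723 + (18180 + 180*6) = 49723 + (18180 + 1080) = 49723 + 19260 = 68983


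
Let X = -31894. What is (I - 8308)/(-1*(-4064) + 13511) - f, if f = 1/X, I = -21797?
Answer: -5190007/3029930 ≈ -1.7129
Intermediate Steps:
f = -1/31894 (f = 1/(-31894) = -1/31894 ≈ -3.1354e-5)
(I - 8308)/(-1*(-4064) + 13511) - f = (-21797 - 8308)/(-1*(-4064) + 13511) - 1*(-1/31894) = -30105/(4064 + 13511) + 1/31894 = -30105/17575 + 1/31894 = -30105*1/17575 + 1/31894 = -6021/3515 + 1/31894 = -5190007/3029930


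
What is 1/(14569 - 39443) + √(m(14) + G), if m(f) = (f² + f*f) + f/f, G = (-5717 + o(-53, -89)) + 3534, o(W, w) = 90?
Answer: -1/24874 + 10*I*√17 ≈ -4.0203e-5 + 41.231*I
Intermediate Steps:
G = -2093 (G = (-5717 + 90) + 3534 = -5627 + 3534 = -2093)
m(f) = 1 + 2*f² (m(f) = (f² + f²) + 1 = 2*f² + 1 = 1 + 2*f²)
1/(14569 - 39443) + √(m(14) + G) = 1/(14569 - 39443) + √((1 + 2*14²) - 2093) = 1/(-24874) + √((1 + 2*196) - 2093) = -1/24874 + √((1 + 392) - 2093) = -1/24874 + √(393 - 2093) = -1/24874 + √(-1700) = -1/24874 + 10*I*√17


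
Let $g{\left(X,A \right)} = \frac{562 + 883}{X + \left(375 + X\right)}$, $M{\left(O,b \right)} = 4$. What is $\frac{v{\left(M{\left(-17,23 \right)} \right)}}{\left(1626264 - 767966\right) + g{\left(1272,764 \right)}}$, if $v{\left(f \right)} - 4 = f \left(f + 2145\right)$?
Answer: $\frac{25103400}{2505373307} \approx 0.01002$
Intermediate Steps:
$g{\left(X,A \right)} = \frac{1445}{375 + 2 X}$
$v{\left(f \right)} = 4 + f \left(2145 + f\right)$ ($v{\left(f \right)} = 4 + f \left(f + 2145\right) = 4 + f \left(2145 + f\right)$)
$\frac{v{\left(M{\left(-17,23 \right)} \right)}}{\left(1626264 - 767966\right) + g{\left(1272,764 \right)}} = \frac{4 + 4^{2} + 2145 \cdot 4}{\left(1626264 - 767966\right) + \frac{1445}{375 + 2 \cdot 1272}} = \frac{4 + 16 + 8580}{858298 + \frac{1445}{375 + 2544}} = \frac{8600}{858298 + \frac{1445}{2919}} = \frac{8600}{\frac{2505373307}{2919}} = 8600 \cdot \frac{2919}{2505373307} = \frac{25103400}{2505373307}$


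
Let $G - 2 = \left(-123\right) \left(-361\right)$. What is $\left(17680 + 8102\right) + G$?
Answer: $70187$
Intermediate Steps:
$G = 44405$ ($G = 2 - -44403 = 2 + 44403 = 44405$)
$\left(17680 + 8102\right) + G = \left(17680 + 8102\right) + 44405 = 25782 + 44405 = 70187$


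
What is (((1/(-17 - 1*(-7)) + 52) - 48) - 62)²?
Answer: 337561/100 ≈ 3375.6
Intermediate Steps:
(((1/(-17 - 1*(-7)) + 52) - 48) - 62)² = (((1/(-17 + 7) + 52) - 48) - 62)² = (((1/(-10) + 52) - 48) - 62)² = (((-⅒ + 52) - 48) - 62)² = ((519/10 - 48) - 62)² = (39/10 - 62)² = (-581/10)² = 337561/100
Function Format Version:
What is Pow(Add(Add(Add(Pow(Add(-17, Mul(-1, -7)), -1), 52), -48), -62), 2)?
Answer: Rational(337561, 100) ≈ 3375.6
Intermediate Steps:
Pow(Add(Add(Add(Pow(Add(-17, Mul(-1, -7)), -1), 52), -48), -62), 2) = Pow(Add(Add(Add(Pow(Add(-17, 7), -1), 52), -48), -62), 2) = Pow(Add(Add(Add(Pow(-10, -1), 52), -48), -62), 2) = Pow(Add(Add(Add(Rational(-1, 10), 52), -48), -62), 2) = Pow(Add(Add(Rational(519, 10), -48), -62), 2) = Pow(Add(Rational(39, 10), -62), 2) = Pow(Rational(-581, 10), 2) = Rational(337561, 100)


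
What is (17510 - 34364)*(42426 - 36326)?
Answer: -102809400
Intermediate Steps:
(17510 - 34364)*(42426 - 36326) = -16854*6100 = -102809400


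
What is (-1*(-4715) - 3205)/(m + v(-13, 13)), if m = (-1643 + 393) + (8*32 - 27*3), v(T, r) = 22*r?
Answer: -1510/789 ≈ -1.9138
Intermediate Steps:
m = -1075 (m = -1250 + (256 - 81) = -1250 + 175 = -1075)
(-1*(-4715) - 3205)/(m + v(-13, 13)) = (-1*(-4715) - 3205)/(-1075 + 22*13) = (4715 - 3205)/(-1075 + 286) = 1510/(-789) = 1510*(-1/789) = -1510/789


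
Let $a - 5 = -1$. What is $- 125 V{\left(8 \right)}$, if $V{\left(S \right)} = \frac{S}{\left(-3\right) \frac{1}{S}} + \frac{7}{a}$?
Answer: $\frac{29375}{12} \approx 2447.9$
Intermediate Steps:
$a = 4$ ($a = 5 - 1 = 4$)
$V{\left(S \right)} = \frac{7}{4} - \frac{S^{2}}{3}$ ($V{\left(S \right)} = \frac{S}{\left(-3\right) \frac{1}{S}} + \frac{7}{4} = S \left(- \frac{S}{3}\right) + 7 \cdot \frac{1}{4} = - \frac{S^{2}}{3} + \frac{7}{4} = \frac{7}{4} - \frac{S^{2}}{3}$)
$- 125 V{\left(8 \right)} = - 125 \left(\frac{7}{4} - \frac{8^{2}}{3}\right) = - 125 \left(\frac{7}{4} - \frac{64}{3}\right) = \left(-125\right) \left(- \frac{235}{12}\right) = \frac{29375}{12}$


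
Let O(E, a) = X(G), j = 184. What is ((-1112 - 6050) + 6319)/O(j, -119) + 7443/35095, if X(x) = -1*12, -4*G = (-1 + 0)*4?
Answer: 9891467/140380 ≈ 70.462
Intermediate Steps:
G = 1 (G = -(-1 + 0)*4/4 = -(-1)*4/4 = -¼*(-4) = 1)
X(x) = -12
O(E, a) = -12
((-1112 - 6050) + 6319)/O(j, -119) + 7443/35095 = ((-1112 - 6050) + 6319)/(-12) + 7443/35095 = (-7162 + 6319)*(-1/12) + 7443*(1/35095) = -843*(-1/12) + 7443/35095 = 281/4 + 7443/35095 = 9891467/140380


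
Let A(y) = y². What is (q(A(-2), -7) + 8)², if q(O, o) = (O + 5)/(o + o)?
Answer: 10609/196 ≈ 54.128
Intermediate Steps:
q(O, o) = (5 + O)/(2*o) (q(O, o) = (5 + O)/((2*o)) = (5 + O)*(1/(2*o)) = (5 + O)/(2*o))
(q(A(-2), -7) + 8)² = ((½)*(5 + (-2)²)/(-7) + 8)² = ((½)*(-⅐)*(5 + 4) + 8)² = ((½)*(-⅐)*9 + 8)² = (-9/14 + 8)² = (103/14)² = 10609/196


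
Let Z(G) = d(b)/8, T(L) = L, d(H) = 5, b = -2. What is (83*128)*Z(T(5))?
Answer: 6640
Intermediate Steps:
Z(G) = 5/8
(83*128)*Z(T(5)) = (83*128)*(5/8) = 10624*(5/8) = 6640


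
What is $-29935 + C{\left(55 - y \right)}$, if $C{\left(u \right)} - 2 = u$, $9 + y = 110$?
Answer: $-29979$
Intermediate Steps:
$y = 101$ ($y = -9 + 110 = 101$)
$C{\left(u \right)} = 2 + u$
$-29935 + C{\left(55 - y \right)} = -29935 + \left(2 + \left(55 - 101\right)\right) = -29935 + \left(2 - 46\right) = -29935 - 44 = -29979$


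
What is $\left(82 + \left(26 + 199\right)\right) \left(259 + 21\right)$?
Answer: $85960$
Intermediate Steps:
$\left(82 + \left(26 + 199\right)\right) \left(259 + 21\right) = \left(82 + 225\right) 280 = 307 \cdot 280 = 85960$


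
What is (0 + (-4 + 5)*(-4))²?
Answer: 16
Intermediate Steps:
(0 + (-4 + 5)*(-4))² = (0 + 1*(-4))² = (0 - 4)² = (-4)² = 16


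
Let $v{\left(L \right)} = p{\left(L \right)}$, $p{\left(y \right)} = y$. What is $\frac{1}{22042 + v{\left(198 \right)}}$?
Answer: $\frac{1}{22240} \approx 4.4964 \cdot 10^{-5}$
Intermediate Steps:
$v{\left(L \right)} = L$
$\frac{1}{22042 + v{\left(198 \right)}} = \frac{1}{22042 + 198} = \frac{1}{22240}$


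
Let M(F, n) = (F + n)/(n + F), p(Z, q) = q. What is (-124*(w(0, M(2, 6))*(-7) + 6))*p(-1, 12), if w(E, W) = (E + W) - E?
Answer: 1488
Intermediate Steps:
M(F, n) = 1 (M(F, n) = (F + n)/(F + n) = 1)
w(E, W) = W
(-124*(w(0, M(2, 6))*(-7) + 6))*p(-1, 12) = -124*(1*(-7) + 6)*12 = -124*(-7 + 6)*12 = -124*(-1)*12 = 124*12 = 1488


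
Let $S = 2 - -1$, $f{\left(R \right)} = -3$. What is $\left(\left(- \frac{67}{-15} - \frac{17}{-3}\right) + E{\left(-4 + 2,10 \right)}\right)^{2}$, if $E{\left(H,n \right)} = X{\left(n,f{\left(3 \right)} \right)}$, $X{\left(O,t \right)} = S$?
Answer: $\frac{38809}{225} \approx 172.48$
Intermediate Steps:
$S = 3$ ($S = 2 + 1 = 3$)
$X{\left(O,t \right)} = 3$
$E{\left(H,n \right)} = 3$
$\left(\left(- \frac{67}{-15} - \frac{17}{-3}\right) + E{\left(-4 + 2,10 \right)}\right)^{2} = \left(\left(- \frac{67}{-15} - \frac{17}{-3}\right) + 3\right)^{2} = \left(\left(\left(-67\right) \left(- \frac{1}{15}\right) - - \frac{17}{3}\right) + 3\right)^{2} = \left(\left(\frac{67}{15} + \frac{17}{3}\right) + 3\right)^{2} = \left(\frac{152}{15} + 3\right)^{2} = \left(\frac{197}{15}\right)^{2} = \frac{38809}{225}$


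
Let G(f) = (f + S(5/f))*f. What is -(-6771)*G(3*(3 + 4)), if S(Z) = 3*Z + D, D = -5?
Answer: 2376621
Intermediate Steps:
S(Z) = -5 + 3*Z (S(Z) = 3*Z - 5 = -5 + 3*Z)
G(f) = f*(-5 + f + 15/f) (G(f) = (f + (-5 + 3*(5/f)))*f = (f + (-5 + 15/f))*f = (-5 + f + 15/f)*f = f*(-5 + f + 15/f))
-(-6771)*G(3*(3 + 4)) = -(-6771)*(15 + (3*(3 + 4))*(-5 + 3*(3 + 4))) = -(-6771)*(15 + (3*7)*(-5 + 3*7)) = -(-6771)*(15 + 21*(-5 + 21)) = -(-6771)*(15 + 21*16) = -(-6771)*(15 + 336) = -(-6771)*351 = -1*(-2376621) = 2376621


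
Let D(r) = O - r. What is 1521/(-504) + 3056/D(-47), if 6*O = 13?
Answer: 976961/16520 ≈ 59.138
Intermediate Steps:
O = 13/6 (O = (1/6)*13 = 13/6 ≈ 2.1667)
D(r) = 13/6 - r
1521/(-504) + 3056/D(-47) = 1521/(-504) + 3056/(13/6 - 1*(-47)) = 1521*(-1/504) + 3056/(13/6 + 47) = -169/56 + 3056/(295/6) = -169/56 + 3056*(6/295) = -169/56 + 18336/295 = 976961/16520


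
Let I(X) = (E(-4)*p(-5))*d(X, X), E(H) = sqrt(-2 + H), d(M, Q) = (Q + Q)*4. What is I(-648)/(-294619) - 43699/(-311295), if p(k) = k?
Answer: 43699/311295 - 25920*I*sqrt(6)/294619 ≈ 0.14038 - 0.2155*I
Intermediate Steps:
d(M, Q) = 8*Q (d(M, Q) = (2*Q)*4 = 8*Q)
I(X) = -40*I*X*sqrt(6) (I(X) = (sqrt(-2 - 4)*(-5))*(8*X) = (sqrt(-6)*(-5))*(8*X) = ((I*sqrt(6))*(-5))*(8*X) = (-5*I*sqrt(6))*(8*X) = -40*I*X*sqrt(6))
I(-648)/(-294619) - 43699/(-311295) = -40*I*(-648)*sqrt(6)/(-294619) - 43699/(-311295) = (25920*I*sqrt(6))*(-1/294619) - 43699*(-1/311295) = -25920*I*sqrt(6)/294619 + 43699/311295 = 43699/311295 - 25920*I*sqrt(6)/294619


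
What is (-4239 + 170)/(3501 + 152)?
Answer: -313/281 ≈ -1.1139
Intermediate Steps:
(-4239 + 170)/(3501 + 152) = -4069/3653 = -4069*1/3653 = -313/281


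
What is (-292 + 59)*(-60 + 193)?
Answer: -30989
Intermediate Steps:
(-292 + 59)*(-60 + 193) = -233*133 = -30989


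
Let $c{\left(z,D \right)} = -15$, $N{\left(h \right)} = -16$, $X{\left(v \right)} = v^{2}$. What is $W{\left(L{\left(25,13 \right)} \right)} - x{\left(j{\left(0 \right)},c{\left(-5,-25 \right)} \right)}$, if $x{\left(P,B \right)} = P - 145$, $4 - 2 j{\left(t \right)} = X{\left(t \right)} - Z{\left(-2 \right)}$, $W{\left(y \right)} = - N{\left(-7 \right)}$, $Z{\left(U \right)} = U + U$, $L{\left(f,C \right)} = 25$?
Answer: $161$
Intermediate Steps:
$Z{\left(U \right)} = 2 U$
$W{\left(y \right)} = 16$ ($W{\left(y \right)} = \left(-1\right) \left(-16\right) = 16$)
$j{\left(t \right)} = - \frac{t^{2}}{2}$ ($j{\left(t \right)} = 2 - \frac{t^{2} - 2 \left(-2\right)}{2} = 2 - \frac{t^{2} - -4}{2} = 2 - \frac{t^{2} + 4}{2} = 2 - \frac{4 + t^{2}}{2} = 2 - \left(2 + \frac{t^{2}}{2}\right) = - \frac{t^{2}}{2}$)
$x{\left(P,B \right)} = -145 + P$
$W{\left(L{\left(25,13 \right)} \right)} - x{\left(j{\left(0 \right)},c{\left(-5,-25 \right)} \right)} = 16 - \left(-145 - \frac{0^{2}}{2}\right) = 16 - \left(-145 - 0\right) = 16 - \left(-145 + 0\right) = 16 - -145 = 16 + 145 = 161$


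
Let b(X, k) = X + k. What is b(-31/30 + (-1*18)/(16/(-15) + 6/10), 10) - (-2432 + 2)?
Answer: 520283/210 ≈ 2477.5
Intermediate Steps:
b(-31/30 + (-1*18)/(16/(-15) + 6/10), 10) - (-2432 + 2) = ((-31/30 + (-1*18)/(16/(-15) + 6/10)) + 10) - (-2432 + 2) = ((-31*1/30 - 18/(16*(-1/15) + 6*(⅒))) + 10) - 1*(-2430) = ((-31/30 - 18/(-16/15 + ⅗)) + 10) + 2430 = ((-31/30 - 18/(-7/15)) + 10) + 2430 = ((-31/30 - 18*(-15/7)) + 10) + 2430 = ((-31/30 + 270/7) + 10) + 2430 = (7883/210 + 10) + 2430 = 9983/210 + 2430 = 520283/210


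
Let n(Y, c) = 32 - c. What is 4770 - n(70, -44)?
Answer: 4694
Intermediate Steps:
4770 - n(70, -44) = 4770 - (32 - 1*(-44)) = 4770 - (32 + 44) = 4770 - 1*76 = 4770 - 76 = 4694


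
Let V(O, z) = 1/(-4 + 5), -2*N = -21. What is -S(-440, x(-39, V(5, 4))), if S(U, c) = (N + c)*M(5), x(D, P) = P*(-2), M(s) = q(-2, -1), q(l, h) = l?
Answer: 17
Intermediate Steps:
N = 21/2 (N = -½*(-21) = 21/2 ≈ 10.500)
M(s) = -2
V(O, z) = 1 (V(O, z) = 1/1 = 1)
x(D, P) = -2*P
S(U, c) = -21 - 2*c (S(U, c) = (21/2 + c)*(-2) = -21 - 2*c)
-S(-440, x(-39, V(5, 4))) = -(-21 - (-4)) = -(-21 - 2*(-2)) = -(-21 + 4) = -1*(-17) = 17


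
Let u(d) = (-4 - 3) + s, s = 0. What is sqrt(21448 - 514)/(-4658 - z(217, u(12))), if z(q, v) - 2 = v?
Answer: -sqrt(2326)/1551 ≈ -0.031095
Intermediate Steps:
u(d) = -7 (u(d) = (-4 - 3) + 0 = -7 + 0 = -7)
z(q, v) = 2 + v
sqrt(21448 - 514)/(-4658 - z(217, u(12))) = sqrt(21448 - 514)/(-4658 - (2 - 7)) = sqrt(20934)/(-4658 - 1*(-5)) = (3*sqrt(2326))/(-4658 + 5) = (3*sqrt(2326))/(-4653) = (3*sqrt(2326))*(-1/4653) = -sqrt(2326)/1551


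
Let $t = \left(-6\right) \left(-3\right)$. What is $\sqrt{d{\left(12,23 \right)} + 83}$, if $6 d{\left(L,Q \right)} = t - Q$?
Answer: $\frac{\sqrt{2958}}{6} \approx 9.0646$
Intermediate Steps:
$t = 18$
$d{\left(L,Q \right)} = 3 - \frac{Q}{6}$ ($d{\left(L,Q \right)} = \frac{18 - Q}{6} = 3 - \frac{Q}{6}$)
$\sqrt{d{\left(12,23 \right)} + 83} = \sqrt{\left(3 - \frac{23}{6}\right) + 83} = \sqrt{- \frac{5}{6} + 83} = \sqrt{\frac{493}{6}} = \frac{\sqrt{2958}}{6}$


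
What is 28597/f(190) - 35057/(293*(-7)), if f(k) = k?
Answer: 65313277/389690 ≈ 167.60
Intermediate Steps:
28597/f(190) - 35057/(293*(-7)) = 28597/190 - 35057/(293*(-7)) = 28597*(1/190) - 35057/(-2051) = 28597/190 - 35057*(-1/2051) = 28597/190 + 35057/2051 = 65313277/389690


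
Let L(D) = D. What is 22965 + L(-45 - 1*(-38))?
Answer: 22958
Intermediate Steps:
22965 + L(-45 - 1*(-38)) = 22965 + (-45 - 1*(-38)) = 22965 + (-45 + 38) = 22965 - 7 = 22958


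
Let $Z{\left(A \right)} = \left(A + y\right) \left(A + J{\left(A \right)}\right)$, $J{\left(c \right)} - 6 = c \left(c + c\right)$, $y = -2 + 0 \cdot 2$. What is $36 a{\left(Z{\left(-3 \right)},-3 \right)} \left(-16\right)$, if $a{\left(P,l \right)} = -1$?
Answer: $576$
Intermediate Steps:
$y = -2$ ($y = -2 + 0 = -2$)
$J{\left(c \right)} = 6 + 2 c^{2}$ ($J{\left(c \right)} = 6 + c \left(c + c\right) = 6 + c 2 c = 6 + 2 c^{2}$)
$Z{\left(A \right)} = \left(-2 + A\right) \left(6 + A + 2 A^{2}\right)$ ($Z{\left(A \right)} = \left(A - 2\right) \left(A + \left(6 + 2 A^{2}\right)\right) = \left(-2 + A\right) \left(6 + A + 2 A^{2}\right)$)
$36 a{\left(Z{\left(-3 \right)},-3 \right)} \left(-16\right) = 36 \left(-1\right) \left(-16\right) = \left(-36\right) \left(-16\right) = 576$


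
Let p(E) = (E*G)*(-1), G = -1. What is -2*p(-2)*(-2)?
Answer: -8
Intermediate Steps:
p(E) = E (p(E) = (E*(-1))*(-1) = -E*(-1) = E)
-2*p(-2)*(-2) = -2*(-2)*(-2) = 4*(-2) = -8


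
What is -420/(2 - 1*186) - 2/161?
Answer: 731/322 ≈ 2.2702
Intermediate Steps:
-420/(2 - 1*186) - 2/161 = -420/(2 - 186) - 2*1/161 = -420/(-184) - 2/161 = -420*(-1/184) - 2/161 = 105/46 - 2/161 = 731/322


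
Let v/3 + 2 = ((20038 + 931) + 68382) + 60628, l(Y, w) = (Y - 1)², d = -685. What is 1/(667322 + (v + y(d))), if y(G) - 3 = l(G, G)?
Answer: 1/1587852 ≈ 6.2978e-7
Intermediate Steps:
l(Y, w) = (-1 + Y)²
v = 449931 (v = -6 + 3*(((20038 + 931) + 68382) + 60628) = -6 + 3*((20969 + 68382) + 60628) = -6 + 3*(89351 + 60628) = -6 + 3*149979 = -6 + 449937 = 449931)
y(G) = 3 + (-1 + G)²
1/(667322 + (v + y(d))) = 1/(667322 + (449931 + (3 + (-1 - 685)²))) = 1/(667322 + (449931 + (3 + (-686)²))) = 1/(667322 + (449931 + (3 + 470596))) = 1/(667322 + (449931 + 470599)) = 1/(667322 + 920530) = 1/1587852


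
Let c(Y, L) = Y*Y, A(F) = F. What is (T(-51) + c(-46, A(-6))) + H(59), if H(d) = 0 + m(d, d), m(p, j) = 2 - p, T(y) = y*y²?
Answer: -130592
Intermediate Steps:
c(Y, L) = Y²
T(y) = y³
H(d) = 2 - d (H(d) = 0 + (2 - d) = 2 - d)
(T(-51) + c(-46, A(-6))) + H(59) = ((-51)³ + (-46)²) + (2 - 1*59) = (-132651 + 2116) + (2 - 59) = -130535 - 57 = -130592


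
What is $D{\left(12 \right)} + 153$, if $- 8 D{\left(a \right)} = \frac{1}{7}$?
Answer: $\frac{8567}{56} \approx 152.98$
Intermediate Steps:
$D{\left(a \right)} = - \frac{1}{56}$ ($D{\left(a \right)} = - \frac{1}{8 \cdot 7} = \left(- \frac{1}{8}\right) \frac{1}{7} = - \frac{1}{56}$)
$D{\left(12 \right)} + 153 = - \frac{1}{56} + 153 = \frac{8567}{56}$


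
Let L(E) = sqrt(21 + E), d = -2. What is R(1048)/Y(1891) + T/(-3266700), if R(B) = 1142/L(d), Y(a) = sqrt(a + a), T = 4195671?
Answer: -1398557/1088900 + 571*sqrt(71858)/35929 ≈ 2.9758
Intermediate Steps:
Y(a) = sqrt(2)*sqrt(a) (Y(a) = sqrt(2*a) = sqrt(2)*sqrt(a))
R(B) = 1142*sqrt(19)/19 (R(B) = 1142/(sqrt(21 - 2)) = 1142/(sqrt(19)) = 1142*(sqrt(19)/19) = 1142*sqrt(19)/19)
R(1048)/Y(1891) + T/(-3266700) = (1142*sqrt(19)/19)/((sqrt(2)*sqrt(1891))) + 4195671/(-3266700) = (1142*sqrt(19)/19)/(sqrt(3782)) + 4195671*(-1/3266700) = (1142*sqrt(19)/19)*(sqrt(3782)/3782) - 1398557/1088900 = 571*sqrt(71858)/35929 - 1398557/1088900 = -1398557/1088900 + 571*sqrt(71858)/35929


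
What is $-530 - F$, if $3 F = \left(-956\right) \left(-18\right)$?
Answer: $-6266$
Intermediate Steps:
$F = 5736$ ($F = \frac{\left(-956\right) \left(-18\right)}{3} = \frac{1}{3} \cdot 17208 = 5736$)
$-530 - F = -530 - 5736 = -6266$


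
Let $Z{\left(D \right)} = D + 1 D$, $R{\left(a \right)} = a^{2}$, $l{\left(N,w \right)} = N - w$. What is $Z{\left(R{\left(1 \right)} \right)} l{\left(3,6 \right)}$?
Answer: $-6$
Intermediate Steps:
$Z{\left(D \right)} = 2 D$ ($Z{\left(D \right)} = D + D = 2 D$)
$Z{\left(R{\left(1 \right)} \right)} l{\left(3,6 \right)} = 2 \cdot 1^{2} \left(3 - 6\right) = 2 \cdot 1 \left(3 - 6\right) = 2 \left(-3\right) = -6$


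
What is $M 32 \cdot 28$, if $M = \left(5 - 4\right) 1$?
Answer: $896$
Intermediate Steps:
$M = 1$ ($M = 1 \cdot 1 = 1$)
$M 32 \cdot 28 = 1 \cdot 32 \cdot 28 = 32 \cdot 28 = 896$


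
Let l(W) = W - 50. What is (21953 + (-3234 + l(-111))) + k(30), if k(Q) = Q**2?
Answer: 19458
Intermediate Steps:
l(W) = -50 + W
(21953 + (-3234 + l(-111))) + k(30) = (21953 + (-3234 + (-50 - 111))) + 30**2 = (21953 + (-3234 - 161)) + 900 = (21953 - 3395) + 900 = 18558 + 900 = 19458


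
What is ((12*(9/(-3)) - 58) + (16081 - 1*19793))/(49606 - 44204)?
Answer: -1903/2701 ≈ -0.70455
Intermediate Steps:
((12*(9/(-3)) - 58) + (16081 - 1*19793))/(49606 - 44204) = ((12*(9*(-⅓)) - 58) + (16081 - 19793))/5402 = ((12*(-3) - 58) - 3712)*(1/5402) = ((-36 - 58) - 3712)*(1/5402) = (-94 - 3712)*(1/5402) = -3806*1/5402 = -1903/2701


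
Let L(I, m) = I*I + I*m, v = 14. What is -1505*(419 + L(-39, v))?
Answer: -2097970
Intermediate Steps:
L(I, m) = I² + I*m
-1505*(419 + L(-39, v)) = -1505*(419 - 39*(-39 + 14)) = -1505*(419 - 39*(-25)) = -1505*(419 + 975) = -1505*1394 = -2097970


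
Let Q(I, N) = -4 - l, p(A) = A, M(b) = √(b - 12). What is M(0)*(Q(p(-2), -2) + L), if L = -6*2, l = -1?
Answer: -30*I*√3 ≈ -51.962*I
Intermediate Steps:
M(b) = √(-12 + b)
L = -12
Q(I, N) = -3 (Q(I, N) = -4 - 1*(-1) = -4 + 1 = -3)
M(0)*(Q(p(-2), -2) + L) = √(-12 + 0)*(-3 - 12) = √(-12)*(-15) = (2*I*√3)*(-15) = -30*I*√3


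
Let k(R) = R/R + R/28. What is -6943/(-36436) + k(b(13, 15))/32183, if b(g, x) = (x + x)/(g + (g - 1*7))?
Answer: 29723512935/155958431804 ≈ 0.19059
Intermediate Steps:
b(g, x) = 2*x/(-7 + 2*g) (b(g, x) = (2*x)/(g + (g - 7)) = (2*x)/(g + (-7 + g)) = (2*x)/(-7 + 2*g) = 2*x/(-7 + 2*g))
k(R) = 1 + R/28 (k(R) = 1 + R*(1/28) = 1 + R/28)
-6943/(-36436) + k(b(13, 15))/32183 = -6943/(-36436) + (1 + (2*15/(-7 + 2*13))/28)/32183 = -6943*(-1/36436) + (1 + (2*15/(-7 + 26))/28)*(1/32183) = 6943/36436 + (1 + (2*15/19)/28)*(1/32183) = 6943/36436 + (1 + (2*15*(1/19))/28)*(1/32183) = 6943/36436 + (1 + (1/28)*(30/19))*(1/32183) = 6943/36436 + (1 + 15/266)*(1/32183) = 6943/36436 + (281/266)*(1/32183) = 6943/36436 + 281/8560678 = 29723512935/155958431804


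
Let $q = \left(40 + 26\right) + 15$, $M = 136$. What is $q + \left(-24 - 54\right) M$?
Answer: $-10527$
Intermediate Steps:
$q = 81$ ($q = 66 + 15 = 81$)
$q + \left(-24 - 54\right) M = 81 + \left(-24 - 54\right) 136 = 81 - 10608 = -10527$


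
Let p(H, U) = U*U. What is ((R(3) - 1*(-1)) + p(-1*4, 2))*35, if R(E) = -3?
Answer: 70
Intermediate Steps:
p(H, U) = U²
((R(3) - 1*(-1)) + p(-1*4, 2))*35 = ((-3 - 1*(-1)) + 2²)*35 = ((-3 + 1) + 4)*35 = (-2 + 4)*35 = 2*35 = 70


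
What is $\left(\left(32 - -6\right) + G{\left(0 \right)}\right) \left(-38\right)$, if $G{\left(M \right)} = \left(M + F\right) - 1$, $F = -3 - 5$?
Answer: $-1102$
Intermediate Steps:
$F = -8$
$G{\left(M \right)} = -9 + M$ ($G{\left(M \right)} = \left(M - 8\right) - 1 = \left(-8 + M\right) - 1 = -9 + M$)
$\left(\left(32 - -6\right) + G{\left(0 \right)}\right) \left(-38\right) = \left(\left(32 - -6\right) + \left(-9 + 0\right)\right) \left(-38\right) = \left(\left(32 + 6\right) - 9\right) \left(-38\right) = \left(38 - 9\right) \left(-38\right) = 29 \left(-38\right) = -1102$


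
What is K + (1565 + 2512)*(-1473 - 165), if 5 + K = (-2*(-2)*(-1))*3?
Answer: -6678143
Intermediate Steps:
K = -17 (K = -5 + (-2*(-2)*(-1))*3 = -5 + (4*(-1))*3 = -5 - 4*3 = -5 - 12 = -17)
K + (1565 + 2512)*(-1473 - 165) = -17 + (1565 + 2512)*(-1473 - 165) = -17 + 4077*(-1638) = -17 - 6678126 = -6678143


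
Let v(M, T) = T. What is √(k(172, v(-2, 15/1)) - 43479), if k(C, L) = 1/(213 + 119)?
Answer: I*√1198107241/166 ≈ 208.52*I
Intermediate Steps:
k(C, L) = 1/332
√(k(172, v(-2, 15/1)) - 43479) = √(1/332 - 43479) = √(-14435027/332) = I*√1198107241/166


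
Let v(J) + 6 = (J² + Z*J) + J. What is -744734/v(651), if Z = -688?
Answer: 372367/11721 ≈ 31.769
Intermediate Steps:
v(J) = -6 + J² - 687*J (v(J) = -6 + ((J² - 688*J) + J) = -6 + (J² - 687*J) = -6 + J² - 687*J)
-744734/v(651) = -744734/(-6 + 651² - 687*651) = -744734/(-6 + 423801 - 447237) = -744734/(-23442) = -744734*(-1/23442) = 372367/11721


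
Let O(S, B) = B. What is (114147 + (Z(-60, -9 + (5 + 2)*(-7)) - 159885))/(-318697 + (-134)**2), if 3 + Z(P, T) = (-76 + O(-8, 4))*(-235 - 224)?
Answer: 4231/100247 ≈ 0.042206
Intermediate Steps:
Z(P, T) = 33045 (Z(P, T) = -3 + (-76 + 4)*(-235 - 224) = -3 - 72*(-459) = -3 + 33048 = 33045)
(114147 + (Z(-60, -9 + (5 + 2)*(-7)) - 159885))/(-318697 + (-134)**2) = (114147 + (33045 - 159885))/(-318697 + (-134)**2) = (114147 - 126840)/(-318697 + 17956) = -12693/(-300741) = -12693*(-1/300741) = 4231/100247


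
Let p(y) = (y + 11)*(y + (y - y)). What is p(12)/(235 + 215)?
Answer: 46/75 ≈ 0.61333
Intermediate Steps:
p(y) = y*(11 + y) (p(y) = (11 + y)*(y + 0) = (11 + y)*y = y*(11 + y))
p(12)/(235 + 215) = (12*(11 + 12))/(235 + 215) = (12*23)/450 = (1/450)*276 = 46/75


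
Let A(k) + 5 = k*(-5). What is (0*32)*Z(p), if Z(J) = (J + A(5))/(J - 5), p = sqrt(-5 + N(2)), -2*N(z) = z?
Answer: 0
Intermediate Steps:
N(z) = -z/2
p = I*sqrt(6) (p = sqrt(-5 - 1/2*2) = sqrt(-5 - 1) = sqrt(-6) = I*sqrt(6) ≈ 2.4495*I)
A(k) = -5 - 5*k (A(k) = -5 + k*(-5) = -5 - 5*k)
Z(J) = (-30 + J)/(-5 + J) (Z(J) = (J + (-5 - 5*5))/(J - 5) = (J + (-5 - 25))/(-5 + J) = (J - 30)/(-5 + J) = (-30 + J)/(-5 + J))
(0*32)*Z(p) = (0*32)*((-30 + I*sqrt(6))/(-5 + I*sqrt(6))) = 0*((-30 + I*sqrt(6))/(-5 + I*sqrt(6))) = 0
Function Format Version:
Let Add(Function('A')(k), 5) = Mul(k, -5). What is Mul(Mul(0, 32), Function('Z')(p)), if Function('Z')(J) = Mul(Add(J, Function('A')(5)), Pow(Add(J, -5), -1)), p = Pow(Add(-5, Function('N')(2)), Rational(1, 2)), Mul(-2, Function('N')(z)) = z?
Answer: 0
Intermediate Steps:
Function('N')(z) = Mul(Rational(-1, 2), z)
p = Mul(I, Pow(6, Rational(1, 2))) (p = Pow(Add(-5, Mul(Rational(-1, 2), 2)), Rational(1, 2)) = Pow(Add(-5, -1), Rational(1, 2)) = Pow(-6, Rational(1, 2)) = Mul(I, Pow(6, Rational(1, 2))) ≈ Mul(2.4495, I))
Function('A')(k) = Add(-5, Mul(-5, k)) (Function('A')(k) = Add(-5, Mul(k, -5)) = Add(-5, Mul(-5, k)))
Function('Z')(J) = Mul(Pow(Add(-5, J), -1), Add(-30, J)) (Function('Z')(J) = Mul(Add(J, Add(-5, Mul(-5, 5))), Pow(Add(J, -5), -1)) = Mul(Add(J, Add(-5, -25)), Pow(Add(-5, J), -1)) = Mul(Add(J, -30), Pow(Add(-5, J), -1)) = Mul(Add(-30, J), Pow(Add(-5, J), -1)) = Mul(Pow(Add(-5, J), -1), Add(-30, J)))
Mul(Mul(0, 32), Function('Z')(p)) = Mul(Mul(0, 32), Mul(Pow(Add(-5, Mul(I, Pow(6, Rational(1, 2)))), -1), Add(-30, Mul(I, Pow(6, Rational(1, 2)))))) = Mul(0, Mul(Pow(Add(-5, Mul(I, Pow(6, Rational(1, 2)))), -1), Add(-30, Mul(I, Pow(6, Rational(1, 2)))))) = 0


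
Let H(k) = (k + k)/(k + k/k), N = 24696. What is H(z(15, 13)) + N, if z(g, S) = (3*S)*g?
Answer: 7236513/293 ≈ 24698.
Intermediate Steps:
z(g, S) = 3*S*g
H(k) = 2*k/(1 + k) (H(k) = (2*k)/(k + 1) = (2*k)/(1 + k) = 2*k/(1 + k))
H(z(15, 13)) + N = 2*(3*13*15)/(1 + 3*13*15) + 24696 = 2*585/(1 + 585) + 24696 = 2*585/586 + 24696 = 2*585*(1/586) + 24696 = 585/293 + 24696 = 7236513/293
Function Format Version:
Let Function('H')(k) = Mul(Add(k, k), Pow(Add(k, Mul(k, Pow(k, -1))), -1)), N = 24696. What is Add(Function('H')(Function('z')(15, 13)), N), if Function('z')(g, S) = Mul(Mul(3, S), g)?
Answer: Rational(7236513, 293) ≈ 24698.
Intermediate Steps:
Function('z')(g, S) = Mul(3, S, g)
Function('H')(k) = Mul(2, k, Pow(Add(1, k), -1)) (Function('H')(k) = Mul(Mul(2, k), Pow(Add(k, 1), -1)) = Mul(Mul(2, k), Pow(Add(1, k), -1)) = Mul(2, k, Pow(Add(1, k), -1)))
Add(Function('H')(Function('z')(15, 13)), N) = Add(Mul(2, Mul(3, 13, 15), Pow(Add(1, Mul(3, 13, 15)), -1)), 24696) = Add(Mul(2, 585, Pow(Add(1, 585), -1)), 24696) = Add(Mul(2, 585, Pow(586, -1)), 24696) = Add(Mul(2, 585, Rational(1, 586)), 24696) = Add(Rational(585, 293), 24696) = Rational(7236513, 293)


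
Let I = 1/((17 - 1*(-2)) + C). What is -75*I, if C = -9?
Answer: -15/2 ≈ -7.5000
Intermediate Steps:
I = 1/10 (I = 1/((17 - 1*(-2)) - 9) = 1/((17 + 2) - 9) = 1/(19 - 9) = 1/10 ≈ 0.10000)
-75*I = -75*1/10 = -15/2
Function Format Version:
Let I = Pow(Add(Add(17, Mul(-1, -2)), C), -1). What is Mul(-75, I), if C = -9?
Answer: Rational(-15, 2) ≈ -7.5000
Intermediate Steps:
I = Rational(1, 10) (I = Pow(Add(Add(17, Mul(-1, -2)), -9), -1) = Pow(Add(Add(17, 2), -9), -1) = Pow(Add(19, -9), -1) = Pow(10, -1) = Rational(1, 10) ≈ 0.10000)
Mul(-75, I) = Mul(-75, Rational(1, 10)) = Rational(-15, 2)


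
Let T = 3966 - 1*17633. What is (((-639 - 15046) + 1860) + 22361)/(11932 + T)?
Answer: -8536/1735 ≈ -4.9199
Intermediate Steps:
T = -13667 (T = 3966 - 17633 = -13667)
(((-639 - 15046) + 1860) + 22361)/(11932 + T) = (((-639 - 15046) + 1860) + 22361)/(11932 - 13667) = ((-15685 + 1860) + 22361)/(-1735) = (-13825 + 22361)*(-1/1735) = 8536*(-1/1735) = -8536/1735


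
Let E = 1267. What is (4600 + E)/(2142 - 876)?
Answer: 5867/1266 ≈ 4.6343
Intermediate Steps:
(4600 + E)/(2142 - 876) = (4600 + 1267)/(2142 - 876) = 5867/1266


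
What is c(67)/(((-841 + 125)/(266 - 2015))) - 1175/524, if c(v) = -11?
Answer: -1365317/46898 ≈ -29.112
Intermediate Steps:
c(67)/(((-841 + 125)/(266 - 2015))) - 1175/524 = -11*(266 - 2015)/(-841 + 125) - 1175/524 = -11/((-716/(-1749))) - 1175*1/524 = -11/((-716*(-1/1749))) - 1175/524 = -11/716/1749 - 1175/524 = -11*1749/716 - 1175/524 = -19239/716 - 1175/524 = -1365317/46898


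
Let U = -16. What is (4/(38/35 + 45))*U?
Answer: -2240/1613 ≈ -1.3887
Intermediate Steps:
(4/(38/35 + 45))*U = (4/(38/35 + 45))*(-16) = (4/(1613/35))*(-16) = ((35/1613)*4)*(-16) = (140/1613)*(-16) = -2240/1613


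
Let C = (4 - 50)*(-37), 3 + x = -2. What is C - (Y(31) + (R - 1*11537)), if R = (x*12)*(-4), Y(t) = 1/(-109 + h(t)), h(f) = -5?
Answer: 1481887/114 ≈ 12999.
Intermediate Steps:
x = -5 (x = -3 - 2 = -5)
Y(t) = -1/114 (Y(t) = 1/(-109 - 5) = 1/(-114) = -1/114)
R = 240 (R = -5*12*(-4) = -60*(-4) = 240)
C = 1702 (C = -46*(-37) = 1702)
C - (Y(31) + (R - 1*11537)) = 1702 - (-1/114 + (240 - 1*11537)) = 1702 - (-1/114 + (240 - 11537)) = 1702 - (-1/114 - 11297) = 1702 - 1*(-1287859/114) = 1702 + 1287859/114 = 1481887/114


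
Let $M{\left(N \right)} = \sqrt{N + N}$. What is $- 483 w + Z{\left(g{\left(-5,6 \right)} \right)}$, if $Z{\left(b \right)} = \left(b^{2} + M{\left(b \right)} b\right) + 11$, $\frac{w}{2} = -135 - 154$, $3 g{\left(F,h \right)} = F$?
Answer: $\frac{2512690}{9} - \frac{5 i \sqrt{30}}{9} \approx 2.7919 \cdot 10^{5} - 3.0429 i$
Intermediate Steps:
$g{\left(F,h \right)} = \frac{F}{3}$
$M{\left(N \right)} = \sqrt{2} \sqrt{N}$ ($M{\left(N \right)} = \sqrt{2 N} = \sqrt{2} \sqrt{N}$)
$w = -578$ ($w = 2 \left(-135 - 154\right) = 2 \left(-289\right) = -578$)
$Z{\left(b \right)} = 11 + b^{2} + \sqrt{2} b^{\frac{3}{2}}$ ($Z{\left(b \right)} = \left(b^{2} + \sqrt{2} \sqrt{b} b\right) + 11 = \left(b^{2} + \sqrt{2} b^{\frac{3}{2}}\right) + 11 = 11 + b^{2} + \sqrt{2} b^{\frac{3}{2}}$)
$- 483 w + Z{\left(g{\left(-5,6 \right)} \right)} = \left(-483\right) \left(-578\right) + \left(11 + \left(\frac{1}{3} \left(-5\right)\right)^{2} + \sqrt{2} \left(\frac{1}{3} \left(-5\right)\right)^{\frac{3}{2}}\right) = 279174 + \left(11 + \left(- \frac{5}{3}\right)^{2} + \sqrt{2} \left(- \frac{5}{3}\right)^{\frac{3}{2}}\right) = 279174 + \left(11 + \frac{25}{9} + \sqrt{2} \left(- \frac{5 i \sqrt{15}}{9}\right)\right) = 279174 + \left(11 + \frac{25}{9} - \frac{5 i \sqrt{30}}{9}\right) = 279174 + \left(\frac{124}{9} - \frac{5 i \sqrt{30}}{9}\right) = \frac{2512690}{9} - \frac{5 i \sqrt{30}}{9}$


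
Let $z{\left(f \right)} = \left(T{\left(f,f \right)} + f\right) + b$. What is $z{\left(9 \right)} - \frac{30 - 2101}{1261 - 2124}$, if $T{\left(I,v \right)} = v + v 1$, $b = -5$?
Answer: $\frac{16915}{863} \approx 19.6$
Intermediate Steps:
$T{\left(I,v \right)} = 2 v$ ($T{\left(I,v \right)} = v + v = 2 v$)
$z{\left(f \right)} = -5 + 3 f$ ($z{\left(f \right)} = \left(2 f + f\right) - 5 = 3 f - 5 = -5 + 3 f$)
$z{\left(9 \right)} - \frac{30 - 2101}{1261 - 2124} = \left(-5 + 3 \cdot 9\right) - \frac{30 - 2101}{1261 - 2124} = \left(-5 + 27\right) - - \frac{2071}{-863} = 22 - \left(-2071\right) \left(- \frac{1}{863}\right) = 22 - \frac{2071}{863} = \frac{16915}{863}$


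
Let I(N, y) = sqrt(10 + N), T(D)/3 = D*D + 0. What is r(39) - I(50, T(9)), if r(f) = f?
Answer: 39 - 2*sqrt(15) ≈ 31.254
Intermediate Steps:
T(D) = 3*D**2 (T(D) = 3*(D*D + 0) = 3*(D**2 + 0) = 3*D**2)
r(39) - I(50, T(9)) = 39 - sqrt(10 + 50) = 39 - sqrt(60) = 39 - 2*sqrt(15)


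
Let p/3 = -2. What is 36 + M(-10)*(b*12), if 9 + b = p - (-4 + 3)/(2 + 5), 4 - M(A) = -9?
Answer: -15972/7 ≈ -2281.7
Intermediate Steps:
p = -6 (p = 3*(-2) = -6)
M(A) = 13 (M(A) = 4 - 1*(-9) = 4 + 9 = 13)
b = -104/7 (b = -9 + (-6 - (-4 + 3)/(2 + 5)) = -9 + (-6 - (-1)/7) = -9 + (-6 - 1*(-⅐)) = -9 + (-6 + ⅐) = -9 - 41/7 = -104/7 ≈ -14.857)
36 + M(-10)*(b*12) = 36 + 13*(-104/7*12) = 36 + 13*(-1248/7) = 36 - 16224/7 = -15972/7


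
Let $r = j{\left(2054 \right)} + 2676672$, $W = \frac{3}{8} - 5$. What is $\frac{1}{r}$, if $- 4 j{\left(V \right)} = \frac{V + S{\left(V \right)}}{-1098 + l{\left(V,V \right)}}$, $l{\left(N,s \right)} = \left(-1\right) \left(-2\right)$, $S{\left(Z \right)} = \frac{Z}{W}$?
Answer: $\frac{81104}{217088835671} \approx 3.736 \cdot 10^{-7}$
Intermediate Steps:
$W = - \frac{37}{8}$ ($W = 3 \cdot \frac{1}{8} - 5 = \frac{3}{8} - 5 = - \frac{37}{8} \approx -4.625$)
$S{\left(Z \right)} = - \frac{8 Z}{37}$ ($S{\left(Z \right)} = \frac{Z}{- \frac{37}{8}} = Z \left(- \frac{8}{37}\right) = - \frac{8 Z}{37}$)
$l{\left(N,s \right)} = 2$
$j{\left(V \right)} = \frac{29 V}{162208}$ ($j{\left(V \right)} = - \frac{\left(V - \frac{8 V}{37}\right) \frac{1}{-1098 + 2}}{4} = - \frac{\frac{29 V}{37} \frac{1}{-1096}}{4} = - \frac{\frac{29 V}{37} \left(- \frac{1}{1096}\right)}{4} = - \frac{\left(- \frac{29}{40552}\right) V}{4} = \frac{29 V}{162208}$)
$r = \frac{217088835671}{81104}$ ($r = \frac{29}{162208} \cdot 2054 + 2676672 = \frac{29783}{81104} + 2676672 = \frac{217088835671}{81104} \approx 2.6767 \cdot 10^{6}$)
$\frac{1}{r} = \frac{1}{\frac{217088835671}{81104}} = \frac{81104}{217088835671}$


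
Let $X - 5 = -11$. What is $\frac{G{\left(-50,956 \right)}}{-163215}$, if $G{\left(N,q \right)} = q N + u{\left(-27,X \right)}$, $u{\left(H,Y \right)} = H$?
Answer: $\frac{3679}{12555} \approx 0.29303$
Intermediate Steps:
$X = -6$ ($X = 5 - 11 = -6$)
$G{\left(N,q \right)} = -27 + N q$ ($G{\left(N,q \right)} = q N - 27 = N q - 27 = -27 + N q$)
$\frac{G{\left(-50,956 \right)}}{-163215} = \frac{-27 - 47800}{-163215} = \left(-27 - 47800\right) \left(- \frac{1}{163215}\right) = \left(-47827\right) \left(- \frac{1}{163215}\right) = \frac{3679}{12555}$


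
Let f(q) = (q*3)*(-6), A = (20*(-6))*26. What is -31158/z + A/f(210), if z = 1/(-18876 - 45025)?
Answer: 125434723606/63 ≈ 1.9910e+9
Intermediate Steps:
z = -1/63901 (z = 1/(-63901) = -1/63901 ≈ -1.5649e-5)
A = -3120 (A = -120*26 = -3120)
f(q) = -18*q (f(q) = (3*q)*(-6) = -18*q)
-31158/z + A/f(210) = -31158/(-1/63901) - 3120/((-18*210)) = -31158*(-63901) - 3120/(-3780) = 1991027358 - 3120*(-1/3780) = 1991027358 + 52/63 = 125434723606/63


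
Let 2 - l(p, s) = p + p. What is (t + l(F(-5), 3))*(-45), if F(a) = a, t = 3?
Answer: -675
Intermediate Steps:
l(p, s) = 2 - 2*p (l(p, s) = 2 - (p + p) = 2 - 2*p)
(t + l(F(-5), 3))*(-45) = (3 + (2 - 2*(-5)))*(-45) = (3 + (2 + 10))*(-45) = (3 + 12)*(-45) = 15*(-45) = -675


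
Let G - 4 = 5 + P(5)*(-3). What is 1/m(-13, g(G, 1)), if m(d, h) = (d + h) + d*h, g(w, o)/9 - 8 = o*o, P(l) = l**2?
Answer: -1/985 ≈ -0.0010152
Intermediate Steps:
G = -66 (G = 4 + (5 + 5**2*(-3)) = 4 + (5 + 25*(-3)) = 4 + (5 - 75) = 4 - 70 = -66)
g(w, o) = 72 + 9*o**2 (g(w, o) = 72 + 9*(o*o) = 72 + 9*o**2)
m(d, h) = d + h + d*h
1/m(-13, g(G, 1)) = 1/(-13 + (72 + 9*1**2) - 13*(72 + 9*1**2)) = 1/(-13 + (72 + 9*1) - 13*(72 + 9*1)) = 1/(-13 + (72 + 9) - 13*(72 + 9)) = 1/(-13 + 81 - 13*81) = 1/(-13 + 81 - 1053) = 1/(-985) = -1/985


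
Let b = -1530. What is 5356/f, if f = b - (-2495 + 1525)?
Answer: -1339/140 ≈ -9.5643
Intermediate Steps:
f = -560 (f = -1530 - (-2495 + 1525) = -1530 - 1*(-970) = -1530 + 970 = -560)
5356/f = 5356/(-560) = 5356*(-1/560) = -1339/140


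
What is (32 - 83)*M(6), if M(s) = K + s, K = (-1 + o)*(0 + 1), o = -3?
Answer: -102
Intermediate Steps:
K = -4 (K = (-1 - 3)*(0 + 1) = -4*1 = -4)
M(s) = -4 + s
(32 - 83)*M(6) = (32 - 83)*(-4 + 6) = -51*2 = -102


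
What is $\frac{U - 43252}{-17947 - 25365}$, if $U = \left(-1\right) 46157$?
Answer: $\frac{89409}{43312} \approx 2.0643$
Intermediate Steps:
$U = -46157$
$\frac{U - 43252}{-17947 - 25365} = \frac{-46157 - 43252}{-17947 - 25365} = - \frac{89409}{-43312} = \left(-89409\right) \left(- \frac{1}{43312}\right) = \frac{89409}{43312}$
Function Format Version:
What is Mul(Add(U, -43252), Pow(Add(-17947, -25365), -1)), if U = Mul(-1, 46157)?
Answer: Rational(89409, 43312) ≈ 2.0643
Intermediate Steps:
U = -46157
Mul(Add(U, -43252), Pow(Add(-17947, -25365), -1)) = Mul(Add(-46157, -43252), Pow(Add(-17947, -25365), -1)) = Mul(-89409, Pow(-43312, -1)) = Mul(-89409, Rational(-1, 43312)) = Rational(89409, 43312)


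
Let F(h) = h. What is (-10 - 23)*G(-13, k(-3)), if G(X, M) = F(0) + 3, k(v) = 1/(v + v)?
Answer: -99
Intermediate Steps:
k(v) = 1/(2*v)
G(X, M) = 3 (G(X, M) = 0 + 3 = 3)
(-10 - 23)*G(-13, k(-3)) = (-10 - 23)*3 = -33*3 = -99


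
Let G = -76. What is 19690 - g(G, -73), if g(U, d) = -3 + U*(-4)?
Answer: 19389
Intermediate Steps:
g(U, d) = -3 - 4*U
19690 - g(G, -73) = 19690 - (-3 - 4*(-76)) = 19690 - (-3 + 304) = 19690 - 1*301 = 19690 - 301 = 19389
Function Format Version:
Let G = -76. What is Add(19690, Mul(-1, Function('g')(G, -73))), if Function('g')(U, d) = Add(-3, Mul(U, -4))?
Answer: 19389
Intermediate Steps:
Function('g')(U, d) = Add(-3, Mul(-4, U))
Add(19690, Mul(-1, Function('g')(G, -73))) = Add(19690, Mul(-1, Add(-3, Mul(-4, -76)))) = Add(19690, Mul(-1, Add(-3, 304))) = Add(19690, Mul(-1, 301)) = Add(19690, -301) = 19389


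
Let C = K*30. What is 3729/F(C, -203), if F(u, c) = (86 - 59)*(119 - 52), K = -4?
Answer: 1243/603 ≈ 2.0614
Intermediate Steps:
C = -120 (C = -4*30 = -120)
F(u, c) = 1809 (F(u, c) = 27*67 = 1809)
3729/F(C, -203) = 3729/1809 = 3729*(1/1809) = 1243/603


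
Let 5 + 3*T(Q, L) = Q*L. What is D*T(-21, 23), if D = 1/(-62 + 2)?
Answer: 122/45 ≈ 2.7111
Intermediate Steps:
T(Q, L) = -5/3 + L*Q/3 (T(Q, L) = -5/3 + (Q*L)/3 = -5/3 + (L*Q)/3 = -5/3 + L*Q/3)
D = -1/60 (D = 1/(-60) = -1/60 ≈ -0.016667)
D*T(-21, 23) = -(-5/3 + (1/3)*23*(-21))/60 = -(-5/3 - 161)/60 = -1/60*(-488/3) = 122/45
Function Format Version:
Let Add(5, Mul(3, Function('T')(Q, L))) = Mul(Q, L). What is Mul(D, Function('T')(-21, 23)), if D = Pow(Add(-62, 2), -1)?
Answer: Rational(122, 45) ≈ 2.7111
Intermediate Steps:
Function('T')(Q, L) = Add(Rational(-5, 3), Mul(Rational(1, 3), L, Q)) (Function('T')(Q, L) = Add(Rational(-5, 3), Mul(Rational(1, 3), Mul(Q, L))) = Add(Rational(-5, 3), Mul(Rational(1, 3), Mul(L, Q))) = Add(Rational(-5, 3), Mul(Rational(1, 3), L, Q)))
D = Rational(-1, 60) (D = Pow(-60, -1) = Rational(-1, 60) ≈ -0.016667)
Mul(D, Function('T')(-21, 23)) = Mul(Rational(-1, 60), Add(Rational(-5, 3), Mul(Rational(1, 3), 23, -21))) = Mul(Rational(-1, 60), Add(Rational(-5, 3), -161)) = Mul(Rational(-1, 60), Rational(-488, 3)) = Rational(122, 45)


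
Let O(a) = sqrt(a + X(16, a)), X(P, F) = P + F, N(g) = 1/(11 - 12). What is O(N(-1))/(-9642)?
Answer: -sqrt(14)/9642 ≈ -0.00038806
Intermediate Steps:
N(g) = -1 (N(g) = 1/(-1) = -1)
X(P, F) = F + P
O(a) = sqrt(16 + 2*a) (O(a) = sqrt(a + (a + 16)) = sqrt(a + (16 + a)) = sqrt(16 + 2*a))
O(N(-1))/(-9642) = sqrt(16 + 2*(-1))/(-9642) = sqrt(16 - 2)*(-1/9642) = sqrt(14)*(-1/9642) = -sqrt(14)/9642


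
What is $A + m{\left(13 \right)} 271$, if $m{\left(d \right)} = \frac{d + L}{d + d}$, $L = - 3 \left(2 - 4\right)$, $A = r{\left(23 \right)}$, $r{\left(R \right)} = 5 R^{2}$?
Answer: $\frac{73919}{26} \approx 2843.0$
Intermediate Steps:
$A = 2645$ ($A = 5 \cdot 23^{2} = 5 \cdot 529 = 2645$)
$L = 6$ ($L = \left(-3\right) \left(-2\right) = 6$)
$m{\left(d \right)} = \frac{6 + d}{2 d}$ ($m{\left(d \right)} = \frac{d + 6}{d + d} = \frac{6 + d}{2 d}$)
$A + m{\left(13 \right)} 271 = 2645 + \frac{6 + 13}{2 \cdot 13} \cdot 271 = 2645 + \frac{1}{2} \cdot \frac{1}{13} \cdot 19 \cdot 271 = 2645 + \frac{19}{26} \cdot 271 = 2645 + \frac{5149}{26} = \frac{73919}{26}$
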